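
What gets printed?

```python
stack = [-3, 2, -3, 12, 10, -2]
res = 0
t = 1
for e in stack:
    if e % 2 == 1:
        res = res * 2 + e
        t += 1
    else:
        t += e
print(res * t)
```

-225

e=-3: odd, res = 0*2+(-3) = -3; t=2
e=2: not odd; t=4
e=-3: odd, res = (-3)*2+(-3) = -9; t=5
e=12: not odd; t=17
e=10: not odd; t=27
e=-2: not odd; t=25
res*t = (-9)*25 = -225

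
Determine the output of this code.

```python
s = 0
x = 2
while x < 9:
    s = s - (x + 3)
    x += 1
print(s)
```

-56

x=2: s = 0-5 = -5
x=3: s = (-5)-6 = -11
x=4: s = (-11)-7 = -18
x=5: s = (-18)-8 = -26
x=6: s = (-26)-9 = -35
x=7: s = (-35)-10 = -45
x=8: s = (-45)-11 = -56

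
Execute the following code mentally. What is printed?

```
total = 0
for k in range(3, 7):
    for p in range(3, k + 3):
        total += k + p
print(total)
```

k=3,p=3: total = 0+6 = 6
k=3,p=4: total = 6+7 = 13
k=3,p=5: total = 13+8 = 21
k=4,p=3: total = 21+7 = 28
k=4,p=4: total = 28+8 = 36
k=4,p=5: total = 36+9 = 45
k=4,p=6: total = 45+10 = 55
k=5,p=3: total = 55+8 = 63
k=5,p=4: total = 63+9 = 72
k=5,p=5: total = 72+10 = 82
k=5,p=6: total = 82+11 = 93
k=5,p=7: total = 93+12 = 105
k=6,p=3: total = 105+9 = 114
k=6,p=4: total = 114+10 = 124
k=6,p=5: total = 124+11 = 135
k=6,p=6: total = 135+12 = 147
k=6,p=7: total = 147+13 = 160
k=6,p=8: total = 160+14 = 174

174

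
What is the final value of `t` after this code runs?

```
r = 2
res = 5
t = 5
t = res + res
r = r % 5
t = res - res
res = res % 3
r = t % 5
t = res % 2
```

t = 5+5 = 10
r = 2%5 = 2
t = 5-5 = 0
res = 5%3 = 2
r = 0%5 = 0
t = 2%2 = 0

0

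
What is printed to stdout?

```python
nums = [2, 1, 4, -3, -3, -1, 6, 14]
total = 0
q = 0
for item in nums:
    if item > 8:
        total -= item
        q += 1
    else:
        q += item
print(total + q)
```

item=2: not >8; q=2
item=1: not >8; q=3
item=4: not >8; q=7
item=-3: not >8; q=4
item=-3: not >8; q=1
item=-1: not >8; q=0
item=6: not >8; q=6
item=14: >8, total = 0-14 = -14; q=7
total+q = (-14)+7 = -7

-7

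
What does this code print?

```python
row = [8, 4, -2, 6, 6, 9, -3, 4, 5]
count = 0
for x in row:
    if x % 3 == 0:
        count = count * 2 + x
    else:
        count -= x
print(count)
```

-82

x=8: not %3==0, count = 0-8 = -8
x=4: not %3==0, count = (-8)-4 = -12
x=-2: not %3==0, count = (-12)-(-2) = -10
x=6: %3==0, count = (-10)*2+6 = -14
x=6: %3==0, count = (-14)*2+6 = -22
x=9: %3==0, count = (-22)*2+9 = -35
x=-3: %3==0, count = (-35)*2+(-3) = -73
x=4: not %3==0, count = (-73)-4 = -77
x=5: not %3==0, count = (-77)-5 = -82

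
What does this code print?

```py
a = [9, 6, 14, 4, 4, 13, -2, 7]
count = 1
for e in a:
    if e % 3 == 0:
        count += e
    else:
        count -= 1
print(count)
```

10

e=9: %3==0, count = 1+9 = 10
e=6: %3==0, count = 10+6 = 16
e=14: not %3==0, count = 16-1 = 15
e=4: not %3==0, count = 15-1 = 14
e=4: not %3==0, count = 14-1 = 13
e=13: not %3==0, count = 13-1 = 12
e=-2: not %3==0, count = 12-1 = 11
e=7: not %3==0, count = 11-1 = 10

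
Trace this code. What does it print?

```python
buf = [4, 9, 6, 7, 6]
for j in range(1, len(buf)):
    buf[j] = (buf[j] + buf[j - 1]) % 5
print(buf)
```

j=1: buf[1] = (9+4)%5 = 3 → [4, 3, 6, 7, 6]
j=2: buf[2] = (6+3)%5 = 4 → [4, 3, 4, 7, 6]
j=3: buf[3] = (7+4)%5 = 1 → [4, 3, 4, 1, 6]
j=4: buf[4] = (6+1)%5 = 2 → [4, 3, 4, 1, 2]

[4, 3, 4, 1, 2]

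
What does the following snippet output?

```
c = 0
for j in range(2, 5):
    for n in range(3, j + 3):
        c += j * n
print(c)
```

122

j=2,n=3: c = 0+6 = 6
j=2,n=4: c = 6+8 = 14
j=3,n=3: c = 14+9 = 23
j=3,n=4: c = 23+12 = 35
j=3,n=5: c = 35+15 = 50
j=4,n=3: c = 50+12 = 62
j=4,n=4: c = 62+16 = 78
j=4,n=5: c = 78+20 = 98
j=4,n=6: c = 98+24 = 122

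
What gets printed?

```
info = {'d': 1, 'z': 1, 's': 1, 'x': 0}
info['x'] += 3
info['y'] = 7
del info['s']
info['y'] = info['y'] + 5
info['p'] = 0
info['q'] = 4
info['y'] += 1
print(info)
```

info['x'] = 0+3 = 3 → {'d': 1, 'z': 1, 's': 1, 'x': 3}
info['y'] = 7 → {'d': 1, 'z': 1, 's': 1, 'x': 3, 'y': 7}
del 's' → {'d': 1, 'z': 1, 'x': 3, 'y': 7}
info['y'] = info['y']+5 = 12 → {'d': 1, 'z': 1, 'x': 3, 'y': 12}
info['p'] = 0 → {'d': 1, 'z': 1, 'x': 3, 'y': 12, 'p': 0}
info['q'] = 4 → {'d': 1, 'z': 1, 'x': 3, 'y': 12, 'p': 0, 'q': 4}
info['y'] = 12+1 = 13 → {'d': 1, 'z': 1, 'x': 3, 'y': 13, 'p': 0, 'q': 4}

{'d': 1, 'z': 1, 'x': 3, 'y': 13, 'p': 0, 'q': 4}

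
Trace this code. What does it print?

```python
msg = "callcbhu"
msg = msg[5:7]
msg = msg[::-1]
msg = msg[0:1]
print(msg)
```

h

slice [5:7] → 'bh'
reverse → 'hb'
slice [0:1] → 'h'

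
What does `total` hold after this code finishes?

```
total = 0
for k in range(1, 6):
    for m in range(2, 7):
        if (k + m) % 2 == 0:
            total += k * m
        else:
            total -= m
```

92

k=1,m=2: odd sum, total = 0-2 = -2
k=1,m=3: even sum, total = (-2)+3 = 1
k=1,m=4: odd sum, total = 1-4 = -3
k=1,m=5: even sum, total = (-3)+5 = 2
k=1,m=6: odd sum, total = 2-6 = -4
k=2,m=2: even sum, total = (-4)+4 = 0
k=2,m=3: odd sum, total = 0-3 = -3
k=2,m=4: even sum, total = (-3)+8 = 5
k=2,m=5: odd sum, total = 5-5 = 0
k=2,m=6: even sum, total = 0+12 = 12
k=3,m=2: odd sum, total = 12-2 = 10
k=3,m=3: even sum, total = 10+9 = 19
k=3,m=4: odd sum, total = 19-4 = 15
k=3,m=5: even sum, total = 15+15 = 30
k=3,m=6: odd sum, total = 30-6 = 24
k=4,m=2: even sum, total = 24+8 = 32
k=4,m=3: odd sum, total = 32-3 = 29
k=4,m=4: even sum, total = 29+16 = 45
k=4,m=5: odd sum, total = 45-5 = 40
k=4,m=6: even sum, total = 40+24 = 64
k=5,m=2: odd sum, total = 64-2 = 62
k=5,m=3: even sum, total = 62+15 = 77
k=5,m=4: odd sum, total = 77-4 = 73
k=5,m=5: even sum, total = 73+25 = 98
k=5,m=6: odd sum, total = 98-6 = 92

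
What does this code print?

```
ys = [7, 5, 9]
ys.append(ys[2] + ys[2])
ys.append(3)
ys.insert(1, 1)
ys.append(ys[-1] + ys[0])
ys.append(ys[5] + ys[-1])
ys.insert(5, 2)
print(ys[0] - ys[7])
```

-3

append ys[2]+ys[2] = 9+9 = 18 → [7, 5, 9, 18]
append 3 → [7, 5, 9, 18, 3]
insert 1 at 1 → [7, 1, 5, 9, 18, 3]
append ys[-1]+ys[0] = 3+7 = 10 → [7, 1, 5, 9, 18, 3, 10]
append ys[5]+ys[-1] = 3+10 = 13 → [7, 1, 5, 9, 18, 3, 10, 13]
insert 2 at 5 → [7, 1, 5, 9, 18, 2, 3, 10, 13]
ys[0]-ys[7] = 7-10 = -3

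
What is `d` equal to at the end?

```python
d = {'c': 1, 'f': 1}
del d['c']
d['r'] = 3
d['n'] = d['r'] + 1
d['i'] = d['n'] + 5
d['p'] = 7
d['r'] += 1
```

{'f': 1, 'r': 4, 'n': 4, 'i': 9, 'p': 7}

del 'c' → {'f': 1}
d['r'] = 3 → {'f': 1, 'r': 3}
d['n'] = d['r']+1 = 4 → {'f': 1, 'r': 3, 'n': 4}
d['i'] = d['n']+5 = 9 → {'f': 1, 'r': 3, 'n': 4, 'i': 9}
d['p'] = 7 → {'f': 1, 'r': 3, 'n': 4, 'i': 9, 'p': 7}
d['r'] = 3+1 = 4 → {'f': 1, 'r': 4, 'n': 4, 'i': 9, 'p': 7}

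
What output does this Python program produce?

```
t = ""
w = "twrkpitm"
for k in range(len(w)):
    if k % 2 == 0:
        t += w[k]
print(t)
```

trpt

k=0: add 't' → 't'
k=1: skip
k=2: add 'r' → 'tr'
k=3: skip
k=4: add 'p' → 'trp'
k=5: skip
k=6: add 't' → 'trpt'
k=7: skip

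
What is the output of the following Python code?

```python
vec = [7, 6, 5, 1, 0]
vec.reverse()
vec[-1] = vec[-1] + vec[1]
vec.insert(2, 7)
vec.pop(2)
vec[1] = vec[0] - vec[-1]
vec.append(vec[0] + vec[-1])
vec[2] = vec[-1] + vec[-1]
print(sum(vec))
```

reverse → [0, 1, 5, 6, 7]
vec[-1] = vec[-1]+vec[1] = 7+1 = 8 → [0, 1, 5, 6, 8]
insert 7 at 2 → [0, 1, 7, 5, 6, 8]
pop(2) removes 7 → [0, 1, 5, 6, 8]
vec[1] = vec[0]-vec[-1] = 0-8 = -8 → [0, -8, 5, 6, 8]
append vec[0]+vec[-1] = 0+8 = 8 → [0, -8, 5, 6, 8, 8]
vec[2] = vec[-1]+vec[-1] = 8+8 = 16 → [0, -8, 16, 6, 8, 8]
sum = 30

30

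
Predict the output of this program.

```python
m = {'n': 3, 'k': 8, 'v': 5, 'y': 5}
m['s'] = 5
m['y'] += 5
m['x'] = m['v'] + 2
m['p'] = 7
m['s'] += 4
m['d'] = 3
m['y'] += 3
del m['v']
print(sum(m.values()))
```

50

m['s'] = 5 → {'n': 3, 'k': 8, 'v': 5, 'y': 5, 's': 5}
m['y'] = 5+5 = 10 → {'n': 3, 'k': 8, 'v': 5, 'y': 10, 's': 5}
m['x'] = m['v']+2 = 7 → {'n': 3, 'k': 8, 'v': 5, 'y': 10, 's': 5, 'x': 7}
m['p'] = 7 → {'n': 3, 'k': 8, 'v': 5, 'y': 10, 's': 5, 'x': 7, 'p': 7}
m['s'] = 5+4 = 9 → {'n': 3, 'k': 8, 'v': 5, 'y': 10, 's': 9, 'x': 7, 'p': 7}
m['d'] = 3 → {'n': 3, 'k': 8, 'v': 5, 'y': 10, 's': 9, 'x': 7, 'p': 7, 'd': 3}
m['y'] = 10+3 = 13 → {'n': 3, 'k': 8, 'v': 5, 'y': 13, 's': 9, 'x': 7, 'p': 7, 'd': 3}
del 'v' → {'n': 3, 'k': 8, 'y': 13, 's': 9, 'x': 7, 'p': 7, 'd': 3}
sum of values = 50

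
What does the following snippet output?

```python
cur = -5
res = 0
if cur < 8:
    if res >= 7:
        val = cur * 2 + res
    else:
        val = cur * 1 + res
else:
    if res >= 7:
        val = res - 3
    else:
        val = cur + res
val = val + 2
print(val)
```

-3

cur=-5, res=0
cur < 8 is True; res >= 7 is False
→ val = cur * 1 + res = -5
val = (-5)+2 = -3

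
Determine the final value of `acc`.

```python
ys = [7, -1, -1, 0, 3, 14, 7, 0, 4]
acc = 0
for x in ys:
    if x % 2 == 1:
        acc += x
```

x=7: odd, acc = 0+7 = 7
x=-1: odd, acc = 7+(-1) = 6
x=-1: odd, acc = 6+(-1) = 5
x=0: not odd
x=3: odd, acc = 5+3 = 8
x=14: not odd
x=7: odd, acc = 8+7 = 15
x=0: not odd
x=4: not odd

15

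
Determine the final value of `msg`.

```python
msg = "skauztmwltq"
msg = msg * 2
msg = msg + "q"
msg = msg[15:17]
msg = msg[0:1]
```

repeat ×2 → 'skauztmwltqskauztmwltq'
+ 'q' → 'skauztmwltqskauztmwltqq'
slice [15:17] → 'zt'
slice [0:1] → 'z'

'z'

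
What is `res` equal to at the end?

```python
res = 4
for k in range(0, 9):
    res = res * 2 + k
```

k=0: res = 4*2+0 = 8
k=1: res = 8*2+1 = 17
k=2: res = 17*2+2 = 36
k=3: res = 36*2+3 = 75
k=4: res = 75*2+4 = 154
k=5: res = 154*2+5 = 313
k=6: res = 313*2+6 = 632
k=7: res = 632*2+7 = 1271
k=8: res = 1271*2+8 = 2550

2550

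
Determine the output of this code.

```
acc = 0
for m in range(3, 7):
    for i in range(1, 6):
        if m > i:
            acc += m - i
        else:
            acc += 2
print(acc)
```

46

m=3,i=1: 3>1, acc = 0+2 = 2
m=3,i=2: 3>2, acc = 2+1 = 3
m=3,i=3: not 3>3, acc = 3+2 = 5
m=3,i=4: not 3>4, acc = 5+2 = 7
m=3,i=5: not 3>5, acc = 7+2 = 9
m=4,i=1: 4>1, acc = 9+3 = 12
m=4,i=2: 4>2, acc = 12+2 = 14
m=4,i=3: 4>3, acc = 14+1 = 15
m=4,i=4: not 4>4, acc = 15+2 = 17
m=4,i=5: not 4>5, acc = 17+2 = 19
m=5,i=1: 5>1, acc = 19+4 = 23
m=5,i=2: 5>2, acc = 23+3 = 26
m=5,i=3: 5>3, acc = 26+2 = 28
m=5,i=4: 5>4, acc = 28+1 = 29
m=5,i=5: not 5>5, acc = 29+2 = 31
m=6,i=1: 6>1, acc = 31+5 = 36
m=6,i=2: 6>2, acc = 36+4 = 40
m=6,i=3: 6>3, acc = 40+3 = 43
m=6,i=4: 6>4, acc = 43+2 = 45
m=6,i=5: 6>5, acc = 45+1 = 46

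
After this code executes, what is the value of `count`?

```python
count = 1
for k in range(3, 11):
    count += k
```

53

k=3: count = 1+3 = 4
k=4: count = 4+4 = 8
k=5: count = 8+5 = 13
k=6: count = 13+6 = 19
k=7: count = 19+7 = 26
k=8: count = 26+8 = 34
k=9: count = 34+9 = 43
k=10: count = 43+10 = 53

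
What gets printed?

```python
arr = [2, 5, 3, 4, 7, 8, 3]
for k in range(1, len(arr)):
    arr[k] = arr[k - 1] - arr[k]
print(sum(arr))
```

-87

k=1: arr[1] = 2-5 = -3 → [2, -3, 3, 4, 7, 8, 3]
k=2: arr[2] = (-3)-3 = -6 → [2, -3, -6, 4, 7, 8, 3]
k=3: arr[3] = (-6)-4 = -10 → [2, -3, -6, -10, 7, 8, 3]
k=4: arr[4] = (-10)-7 = -17 → [2, -3, -6, -10, -17, 8, 3]
k=5: arr[5] = (-17)-8 = -25 → [2, -3, -6, -10, -17, -25, 3]
k=6: arr[6] = (-25)-3 = -28 → [2, -3, -6, -10, -17, -25, -28]
sum = -87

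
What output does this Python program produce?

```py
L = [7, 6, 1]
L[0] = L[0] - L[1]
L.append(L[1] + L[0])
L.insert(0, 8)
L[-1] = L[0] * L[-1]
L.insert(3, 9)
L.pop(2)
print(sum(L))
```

75

L[0] = L[0]-L[1] = 7-6 = 1 → [1, 6, 1]
append L[1]+L[0] = 6+1 = 7 → [1, 6, 1, 7]
insert 8 at 0 → [8, 1, 6, 1, 7]
L[-1] = L[0]*L[-1] = 8*7 = 56 → [8, 1, 6, 1, 56]
insert 9 at 3 → [8, 1, 6, 9, 1, 56]
pop(2) removes 6 → [8, 1, 9, 1, 56]
sum = 75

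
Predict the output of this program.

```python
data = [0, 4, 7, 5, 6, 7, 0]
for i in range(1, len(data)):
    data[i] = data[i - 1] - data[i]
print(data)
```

i=1: data[1] = 0-4 = -4 → [0, -4, 7, 5, 6, 7, 0]
i=2: data[2] = (-4)-7 = -11 → [0, -4, -11, 5, 6, 7, 0]
i=3: data[3] = (-11)-5 = -16 → [0, -4, -11, -16, 6, 7, 0]
i=4: data[4] = (-16)-6 = -22 → [0, -4, -11, -16, -22, 7, 0]
i=5: data[5] = (-22)-7 = -29 → [0, -4, -11, -16, -22, -29, 0]
i=6: data[6] = (-29)-0 = -29 → [0, -4, -11, -16, -22, -29, -29]

[0, -4, -11, -16, -22, -29, -29]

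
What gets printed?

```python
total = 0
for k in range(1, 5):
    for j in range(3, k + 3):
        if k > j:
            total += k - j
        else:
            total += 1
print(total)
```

10

k=1,j=3: not 1>3, total = 0+1 = 1
k=2,j=3: not 2>3, total = 1+1 = 2
k=2,j=4: not 2>4, total = 2+1 = 3
k=3,j=3: not 3>3, total = 3+1 = 4
k=3,j=4: not 3>4, total = 4+1 = 5
k=3,j=5: not 3>5, total = 5+1 = 6
k=4,j=3: 4>3, total = 6+1 = 7
k=4,j=4: not 4>4, total = 7+1 = 8
k=4,j=5: not 4>5, total = 8+1 = 9
k=4,j=6: not 4>6, total = 9+1 = 10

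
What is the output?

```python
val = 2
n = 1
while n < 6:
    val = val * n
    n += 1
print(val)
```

240

n=1: val = 2*1 = 2
n=2: val = 2*2 = 4
n=3: val = 4*3 = 12
n=4: val = 12*4 = 48
n=5: val = 48*5 = 240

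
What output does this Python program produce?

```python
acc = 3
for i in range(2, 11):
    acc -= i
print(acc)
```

i=2: acc = 3-2 = 1
i=3: acc = 1-3 = -2
i=4: acc = (-2)-4 = -6
i=5: acc = (-6)-5 = -11
i=6: acc = (-11)-6 = -17
i=7: acc = (-17)-7 = -24
i=8: acc = (-24)-8 = -32
i=9: acc = (-32)-9 = -41
i=10: acc = (-41)-10 = -51

-51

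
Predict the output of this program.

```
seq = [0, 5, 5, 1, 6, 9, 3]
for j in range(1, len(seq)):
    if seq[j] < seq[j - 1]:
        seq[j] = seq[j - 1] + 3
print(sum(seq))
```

j=1: 5>=0, unchanged → [0, 5, 5, 1, 6, 9, 3]
j=2: 5>=5, unchanged → [0, 5, 5, 1, 6, 9, 3]
j=3: 1<5, seq[3] = 5+3 = 8 → [0, 5, 5, 8, 6, 9, 3]
j=4: 6<8, seq[4] = 8+3 = 11 → [0, 5, 5, 8, 11, 9, 3]
j=5: 9<11, seq[5] = 11+3 = 14 → [0, 5, 5, 8, 11, 14, 3]
j=6: 3<14, seq[6] = 14+3 = 17 → [0, 5, 5, 8, 11, 14, 17]
sum = 60

60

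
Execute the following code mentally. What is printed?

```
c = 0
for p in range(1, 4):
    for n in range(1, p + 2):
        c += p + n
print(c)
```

39

p=1,n=1: c = 0+2 = 2
p=1,n=2: c = 2+3 = 5
p=2,n=1: c = 5+3 = 8
p=2,n=2: c = 8+4 = 12
p=2,n=3: c = 12+5 = 17
p=3,n=1: c = 17+4 = 21
p=3,n=2: c = 21+5 = 26
p=3,n=3: c = 26+6 = 32
p=3,n=4: c = 32+7 = 39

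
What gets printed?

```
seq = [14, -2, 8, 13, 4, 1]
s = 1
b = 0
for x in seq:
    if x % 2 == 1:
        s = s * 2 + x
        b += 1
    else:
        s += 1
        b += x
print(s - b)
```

19

x=14: not odd, s = 1+1 = 2; b=14
x=-2: not odd, s = 2+1 = 3; b=12
x=8: not odd, s = 3+1 = 4; b=20
x=13: odd, s = 4*2+13 = 21; b=21
x=4: not odd, s = 21+1 = 22; b=25
x=1: odd, s = 22*2+1 = 45; b=26
s-b = 45-26 = 19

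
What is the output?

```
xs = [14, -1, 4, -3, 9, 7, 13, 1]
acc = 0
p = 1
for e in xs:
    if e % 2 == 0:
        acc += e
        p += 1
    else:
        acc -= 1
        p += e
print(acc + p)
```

41

e=14: even, acc = 0+14 = 14; p=2
e=-1: not even, acc = 14-1 = 13; p=1
e=4: even, acc = 13+4 = 17; p=2
e=-3: not even, acc = 17-1 = 16; p=-1
e=9: not even, acc = 16-1 = 15; p=8
e=7: not even, acc = 15-1 = 14; p=15
e=13: not even, acc = 14-1 = 13; p=28
e=1: not even, acc = 13-1 = 12; p=29
acc+p = 12+29 = 41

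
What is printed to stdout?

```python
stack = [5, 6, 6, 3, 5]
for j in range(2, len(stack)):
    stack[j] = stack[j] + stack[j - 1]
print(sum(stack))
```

58

j=2: stack[2] = 6+6 = 12 → [5, 6, 12, 3, 5]
j=3: stack[3] = 3+12 = 15 → [5, 6, 12, 15, 5]
j=4: stack[4] = 5+15 = 20 → [5, 6, 12, 15, 20]
sum = 58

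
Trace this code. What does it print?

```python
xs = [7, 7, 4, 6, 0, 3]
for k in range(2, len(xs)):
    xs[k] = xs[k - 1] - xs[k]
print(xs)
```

k=2: xs[2] = 7-4 = 3 → [7, 7, 3, 6, 0, 3]
k=3: xs[3] = 3-6 = -3 → [7, 7, 3, -3, 0, 3]
k=4: xs[4] = (-3)-0 = -3 → [7, 7, 3, -3, -3, 3]
k=5: xs[5] = (-3)-3 = -6 → [7, 7, 3, -3, -3, -6]

[7, 7, 3, -3, -3, -6]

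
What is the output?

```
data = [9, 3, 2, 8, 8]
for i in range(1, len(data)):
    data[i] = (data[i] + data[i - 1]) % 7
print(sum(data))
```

i=1: data[1] = (3+9)%7 = 5 → [9, 5, 2, 8, 8]
i=2: data[2] = (2+5)%7 = 0 → [9, 5, 0, 8, 8]
i=3: data[3] = (8+0)%7 = 1 → [9, 5, 0, 1, 8]
i=4: data[4] = (8+1)%7 = 2 → [9, 5, 0, 1, 2]
sum = 17

17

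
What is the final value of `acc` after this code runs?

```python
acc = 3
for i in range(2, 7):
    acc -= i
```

i=2: acc = 3-2 = 1
i=3: acc = 1-3 = -2
i=4: acc = (-2)-4 = -6
i=5: acc = (-6)-5 = -11
i=6: acc = (-11)-6 = -17

-17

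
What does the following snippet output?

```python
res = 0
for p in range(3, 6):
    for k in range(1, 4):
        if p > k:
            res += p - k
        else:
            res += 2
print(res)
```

p=3,k=1: 3>1, res = 0+2 = 2
p=3,k=2: 3>2, res = 2+1 = 3
p=3,k=3: not 3>3, res = 3+2 = 5
p=4,k=1: 4>1, res = 5+3 = 8
p=4,k=2: 4>2, res = 8+2 = 10
p=4,k=3: 4>3, res = 10+1 = 11
p=5,k=1: 5>1, res = 11+4 = 15
p=5,k=2: 5>2, res = 15+3 = 18
p=5,k=3: 5>3, res = 18+2 = 20

20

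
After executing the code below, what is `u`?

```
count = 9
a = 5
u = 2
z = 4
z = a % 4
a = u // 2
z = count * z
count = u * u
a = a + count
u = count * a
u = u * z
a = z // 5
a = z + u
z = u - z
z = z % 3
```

180

z = 5%4 = 1
a = 2//2 = 1
z = 9*1 = 9
count = 2*2 = 4
a = 1+4 = 5
u = 4*5 = 20
u = 20*9 = 180
a = 9//5 = 1
a = 9+180 = 189
z = 180-9 = 171
z = 171%3 = 0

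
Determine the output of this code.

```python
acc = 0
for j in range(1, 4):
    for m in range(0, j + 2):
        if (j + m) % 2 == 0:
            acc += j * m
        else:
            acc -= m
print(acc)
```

j=1,m=0: odd sum, acc = 0-0 = 0
j=1,m=1: even sum, acc = 0+1 = 1
j=1,m=2: odd sum, acc = 1-2 = -1
j=2,m=0: even sum, acc = (-1)+0 = -1
j=2,m=1: odd sum, acc = (-1)-1 = -2
j=2,m=2: even sum, acc = (-2)+4 = 2
j=2,m=3: odd sum, acc = 2-3 = -1
j=3,m=0: odd sum, acc = (-1)-0 = -1
j=3,m=1: even sum, acc = (-1)+3 = 2
j=3,m=2: odd sum, acc = 2-2 = 0
j=3,m=3: even sum, acc = 0+9 = 9
j=3,m=4: odd sum, acc = 9-4 = 5

5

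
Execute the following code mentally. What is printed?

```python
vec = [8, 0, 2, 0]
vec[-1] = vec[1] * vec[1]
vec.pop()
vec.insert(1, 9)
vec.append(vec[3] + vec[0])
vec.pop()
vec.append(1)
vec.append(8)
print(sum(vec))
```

vec[-1] = vec[1]*vec[1] = 0*0 = 0 → [8, 0, 2, 0]
pop() removes 0 → [8, 0, 2]
insert 9 at 1 → [8, 9, 0, 2]
append vec[3]+vec[0] = 2+8 = 10 → [8, 9, 0, 2, 10]
pop() removes 10 → [8, 9, 0, 2]
append 1 → [8, 9, 0, 2, 1]
append 8 → [8, 9, 0, 2, 1, 8]
sum = 28

28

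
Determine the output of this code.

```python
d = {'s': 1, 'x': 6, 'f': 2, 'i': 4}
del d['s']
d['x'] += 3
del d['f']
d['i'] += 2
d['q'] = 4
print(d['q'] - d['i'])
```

-2

del 's' → {'x': 6, 'f': 2, 'i': 4}
d['x'] = 6+3 = 9 → {'x': 9, 'f': 2, 'i': 4}
del 'f' → {'x': 9, 'i': 4}
d['i'] = 4+2 = 6 → {'x': 9, 'i': 6}
d['q'] = 4 → {'x': 9, 'i': 6, 'q': 4}
d['q']-d['i'] = 4-6 = -2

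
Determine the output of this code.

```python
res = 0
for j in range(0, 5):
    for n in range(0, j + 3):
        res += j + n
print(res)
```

115

j=0,n=0: res = 0+0 = 0
j=0,n=1: res = 0+1 = 1
j=0,n=2: res = 1+2 = 3
j=1,n=0: res = 3+1 = 4
j=1,n=1: res = 4+2 = 6
j=1,n=2: res = 6+3 = 9
j=1,n=3: res = 9+4 = 13
j=2,n=0: res = 13+2 = 15
j=2,n=1: res = 15+3 = 18
j=2,n=2: res = 18+4 = 22
j=2,n=3: res = 22+5 = 27
j=2,n=4: res = 27+6 = 33
j=3,n=0: res = 33+3 = 36
j=3,n=1: res = 36+4 = 40
j=3,n=2: res = 40+5 = 45
j=3,n=3: res = 45+6 = 51
j=3,n=4: res = 51+7 = 58
j=3,n=5: res = 58+8 = 66
j=4,n=0: res = 66+4 = 70
j=4,n=1: res = 70+5 = 75
j=4,n=2: res = 75+6 = 81
j=4,n=3: res = 81+7 = 88
j=4,n=4: res = 88+8 = 96
j=4,n=5: res = 96+9 = 105
j=4,n=6: res = 105+10 = 115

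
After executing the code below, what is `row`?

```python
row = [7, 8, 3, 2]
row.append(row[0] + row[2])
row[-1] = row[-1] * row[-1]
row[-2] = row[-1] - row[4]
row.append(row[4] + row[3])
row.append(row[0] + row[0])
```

[7, 8, 3, 0, 100, 100, 14]

append row[0]+row[2] = 7+3 = 10 → [7, 8, 3, 2, 10]
row[-1] = row[-1]*row[-1] = 10*10 = 100 → [7, 8, 3, 2, 100]
row[-2] = row[-1]-row[4] = 100-100 = 0 → [7, 8, 3, 0, 100]
append row[4]+row[3] = 100+0 = 100 → [7, 8, 3, 0, 100, 100]
append row[0]+row[0] = 7+7 = 14 → [7, 8, 3, 0, 100, 100, 14]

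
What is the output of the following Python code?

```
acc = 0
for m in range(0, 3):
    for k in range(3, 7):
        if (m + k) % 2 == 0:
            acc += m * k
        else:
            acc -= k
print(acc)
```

2

m=0,k=3: odd sum, acc = 0-3 = -3
m=0,k=4: even sum, acc = (-3)+0 = -3
m=0,k=5: odd sum, acc = (-3)-5 = -8
m=0,k=6: even sum, acc = (-8)+0 = -8
m=1,k=3: even sum, acc = (-8)+3 = -5
m=1,k=4: odd sum, acc = (-5)-4 = -9
m=1,k=5: even sum, acc = (-9)+5 = -4
m=1,k=6: odd sum, acc = (-4)-6 = -10
m=2,k=3: odd sum, acc = (-10)-3 = -13
m=2,k=4: even sum, acc = (-13)+8 = -5
m=2,k=5: odd sum, acc = (-5)-5 = -10
m=2,k=6: even sum, acc = (-10)+12 = 2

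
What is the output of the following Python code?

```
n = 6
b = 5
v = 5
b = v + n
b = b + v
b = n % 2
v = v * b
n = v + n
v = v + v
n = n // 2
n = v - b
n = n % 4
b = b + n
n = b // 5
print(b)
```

b = 5+6 = 11
b = 11+5 = 16
b = 6%2 = 0
v = 5*0 = 0
n = 0+6 = 6
v = 0+0 = 0
n = 6//2 = 3
n = 0-0 = 0
n = 0%4 = 0
b = 0+0 = 0
n = 0//5 = 0

0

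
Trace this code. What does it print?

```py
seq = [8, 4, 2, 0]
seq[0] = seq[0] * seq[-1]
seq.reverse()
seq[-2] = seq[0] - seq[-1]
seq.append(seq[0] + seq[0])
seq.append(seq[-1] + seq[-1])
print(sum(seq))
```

2

seq[0] = seq[0]*seq[-1] = 8*0 = 0 → [0, 4, 2, 0]
reverse → [0, 2, 4, 0]
seq[-2] = seq[0]-seq[-1] = 0-0 = 0 → [0, 2, 0, 0]
append seq[0]+seq[0] = 0+0 = 0 → [0, 2, 0, 0, 0]
append seq[-1]+seq[-1] = 0+0 = 0 → [0, 2, 0, 0, 0, 0]
sum = 2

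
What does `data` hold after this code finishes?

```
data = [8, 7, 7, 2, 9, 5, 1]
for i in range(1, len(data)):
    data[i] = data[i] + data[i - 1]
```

i=1: data[1] = 7+8 = 15 → [8, 15, 7, 2, 9, 5, 1]
i=2: data[2] = 7+15 = 22 → [8, 15, 22, 2, 9, 5, 1]
i=3: data[3] = 2+22 = 24 → [8, 15, 22, 24, 9, 5, 1]
i=4: data[4] = 9+24 = 33 → [8, 15, 22, 24, 33, 5, 1]
i=5: data[5] = 5+33 = 38 → [8, 15, 22, 24, 33, 38, 1]
i=6: data[6] = 1+38 = 39 → [8, 15, 22, 24, 33, 38, 39]

[8, 15, 22, 24, 33, 38, 39]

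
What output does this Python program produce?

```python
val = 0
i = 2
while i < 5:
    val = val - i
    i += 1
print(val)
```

-9

i=2: val = 0-2 = -2
i=3: val = (-2)-3 = -5
i=4: val = (-5)-4 = -9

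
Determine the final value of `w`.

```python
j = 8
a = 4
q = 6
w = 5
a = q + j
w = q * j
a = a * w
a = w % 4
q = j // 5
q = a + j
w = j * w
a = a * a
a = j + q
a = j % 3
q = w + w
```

384

a = 6+8 = 14
w = 6*8 = 48
a = 14*48 = 672
a = 48%4 = 0
q = 8//5 = 1
q = 0+8 = 8
w = 8*48 = 384
a = 0*0 = 0
a = 8+8 = 16
a = 8%3 = 2
q = 384+384 = 768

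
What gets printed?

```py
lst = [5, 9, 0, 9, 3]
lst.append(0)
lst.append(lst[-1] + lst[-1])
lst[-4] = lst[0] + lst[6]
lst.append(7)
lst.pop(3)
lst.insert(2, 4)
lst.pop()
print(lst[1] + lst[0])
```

append 0 → [5, 9, 0, 9, 3, 0]
append lst[-1]+lst[-1] = 0+0 = 0 → [5, 9, 0, 9, 3, 0, 0]
lst[-4] = lst[0]+lst[6] = 5+0 = 5 → [5, 9, 0, 5, 3, 0, 0]
append 7 → [5, 9, 0, 5, 3, 0, 0, 7]
pop(3) removes 5 → [5, 9, 0, 3, 0, 0, 7]
insert 4 at 2 → [5, 9, 4, 0, 3, 0, 0, 7]
pop() removes 7 → [5, 9, 4, 0, 3, 0, 0]
lst[1]+lst[0] = 9+5 = 14

14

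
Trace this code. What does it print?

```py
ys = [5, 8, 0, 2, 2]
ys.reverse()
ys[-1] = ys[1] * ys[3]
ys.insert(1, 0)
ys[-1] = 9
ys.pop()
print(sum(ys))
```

reverse → [2, 2, 0, 8, 5]
ys[-1] = ys[1]*ys[3] = 2*8 = 16 → [2, 2, 0, 8, 16]
insert 0 at 1 → [2, 0, 2, 0, 8, 16]
ys[-1] = 9 → [2, 0, 2, 0, 8, 9]
pop() removes 9 → [2, 0, 2, 0, 8]
sum = 12

12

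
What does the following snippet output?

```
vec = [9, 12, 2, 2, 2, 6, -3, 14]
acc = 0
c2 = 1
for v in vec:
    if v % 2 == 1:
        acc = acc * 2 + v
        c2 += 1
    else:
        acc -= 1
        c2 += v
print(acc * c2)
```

v=9: odd, acc = 0*2+9 = 9; c2=2
v=12: not odd, acc = 9-1 = 8; c2=14
v=2: not odd, acc = 8-1 = 7; c2=16
v=2: not odd, acc = 7-1 = 6; c2=18
v=2: not odd, acc = 6-1 = 5; c2=20
v=6: not odd, acc = 5-1 = 4; c2=26
v=-3: odd, acc = 4*2+(-3) = 5; c2=27
v=14: not odd, acc = 5-1 = 4; c2=41
acc*c2 = 4*41 = 164

164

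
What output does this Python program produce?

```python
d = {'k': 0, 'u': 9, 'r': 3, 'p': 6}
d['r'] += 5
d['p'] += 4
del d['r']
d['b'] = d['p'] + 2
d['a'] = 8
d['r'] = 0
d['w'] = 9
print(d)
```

d['r'] = 3+5 = 8 → {'k': 0, 'u': 9, 'r': 8, 'p': 6}
d['p'] = 6+4 = 10 → {'k': 0, 'u': 9, 'r': 8, 'p': 10}
del 'r' → {'k': 0, 'u': 9, 'p': 10}
d['b'] = d['p']+2 = 12 → {'k': 0, 'u': 9, 'p': 10, 'b': 12}
d['a'] = 8 → {'k': 0, 'u': 9, 'p': 10, 'b': 12, 'a': 8}
d['r'] = 0 → {'k': 0, 'u': 9, 'p': 10, 'b': 12, 'a': 8, 'r': 0}
d['w'] = 9 → {'k': 0, 'u': 9, 'p': 10, 'b': 12, 'a': 8, 'r': 0, 'w': 9}

{'k': 0, 'u': 9, 'p': 10, 'b': 12, 'a': 8, 'r': 0, 'w': 9}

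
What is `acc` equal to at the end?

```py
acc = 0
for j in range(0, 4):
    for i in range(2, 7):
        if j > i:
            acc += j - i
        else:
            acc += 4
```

77

j=0,i=2: not 0>2, acc = 0+4 = 4
j=0,i=3: not 0>3, acc = 4+4 = 8
j=0,i=4: not 0>4, acc = 8+4 = 12
j=0,i=5: not 0>5, acc = 12+4 = 16
j=0,i=6: not 0>6, acc = 16+4 = 20
j=1,i=2: not 1>2, acc = 20+4 = 24
j=1,i=3: not 1>3, acc = 24+4 = 28
j=1,i=4: not 1>4, acc = 28+4 = 32
j=1,i=5: not 1>5, acc = 32+4 = 36
j=1,i=6: not 1>6, acc = 36+4 = 40
j=2,i=2: not 2>2, acc = 40+4 = 44
j=2,i=3: not 2>3, acc = 44+4 = 48
j=2,i=4: not 2>4, acc = 48+4 = 52
j=2,i=5: not 2>5, acc = 52+4 = 56
j=2,i=6: not 2>6, acc = 56+4 = 60
j=3,i=2: 3>2, acc = 60+1 = 61
j=3,i=3: not 3>3, acc = 61+4 = 65
j=3,i=4: not 3>4, acc = 65+4 = 69
j=3,i=5: not 3>5, acc = 69+4 = 73
j=3,i=6: not 3>6, acc = 73+4 = 77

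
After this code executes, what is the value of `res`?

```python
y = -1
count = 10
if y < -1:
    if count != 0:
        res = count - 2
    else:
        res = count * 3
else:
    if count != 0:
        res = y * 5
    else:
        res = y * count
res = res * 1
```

y=-1, count=10
y < -1 is False; count != 0 is True
→ res = y * 5 = -5
res = (-5)*1 = -5

-5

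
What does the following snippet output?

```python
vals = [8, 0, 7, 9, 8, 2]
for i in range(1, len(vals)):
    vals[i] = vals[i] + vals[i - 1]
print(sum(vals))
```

121

i=1: vals[1] = 0+8 = 8 → [8, 8, 7, 9, 8, 2]
i=2: vals[2] = 7+8 = 15 → [8, 8, 15, 9, 8, 2]
i=3: vals[3] = 9+15 = 24 → [8, 8, 15, 24, 8, 2]
i=4: vals[4] = 8+24 = 32 → [8, 8, 15, 24, 32, 2]
i=5: vals[5] = 2+32 = 34 → [8, 8, 15, 24, 32, 34]
sum = 121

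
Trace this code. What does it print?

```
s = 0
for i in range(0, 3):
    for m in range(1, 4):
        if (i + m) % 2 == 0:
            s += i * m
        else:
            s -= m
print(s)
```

-2

i=0,m=1: odd sum, s = 0-1 = -1
i=0,m=2: even sum, s = (-1)+0 = -1
i=0,m=3: odd sum, s = (-1)-3 = -4
i=1,m=1: even sum, s = (-4)+1 = -3
i=1,m=2: odd sum, s = (-3)-2 = -5
i=1,m=3: even sum, s = (-5)+3 = -2
i=2,m=1: odd sum, s = (-2)-1 = -3
i=2,m=2: even sum, s = (-3)+4 = 1
i=2,m=3: odd sum, s = 1-3 = -2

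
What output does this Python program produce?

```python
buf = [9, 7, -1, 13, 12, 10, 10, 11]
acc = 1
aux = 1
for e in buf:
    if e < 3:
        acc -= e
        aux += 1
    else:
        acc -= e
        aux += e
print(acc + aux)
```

4

e=9: not <3, acc = 1-9 = -8; aux=10
e=7: not <3, acc = (-8)-7 = -15; aux=17
e=-1: <3, acc = (-15)-(-1) = -14; aux=18
e=13: not <3, acc = (-14)-13 = -27; aux=31
e=12: not <3, acc = (-27)-12 = -39; aux=43
e=10: not <3, acc = (-39)-10 = -49; aux=53
e=10: not <3, acc = (-49)-10 = -59; aux=63
e=11: not <3, acc = (-59)-11 = -70; aux=74
acc+aux = (-70)+74 = 4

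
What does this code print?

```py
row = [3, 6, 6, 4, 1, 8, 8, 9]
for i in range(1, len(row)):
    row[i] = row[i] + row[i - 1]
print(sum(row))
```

i=1: row[1] = 6+3 = 9 → [3, 9, 6, 4, 1, 8, 8, 9]
i=2: row[2] = 6+9 = 15 → [3, 9, 15, 4, 1, 8, 8, 9]
i=3: row[3] = 4+15 = 19 → [3, 9, 15, 19, 1, 8, 8, 9]
i=4: row[4] = 1+19 = 20 → [3, 9, 15, 19, 20, 8, 8, 9]
i=5: row[5] = 8+20 = 28 → [3, 9, 15, 19, 20, 28, 8, 9]
i=6: row[6] = 8+28 = 36 → [3, 9, 15, 19, 20, 28, 36, 9]
i=7: row[7] = 9+36 = 45 → [3, 9, 15, 19, 20, 28, 36, 45]
sum = 175

175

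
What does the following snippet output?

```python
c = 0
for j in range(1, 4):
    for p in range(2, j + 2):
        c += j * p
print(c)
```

j=1,p=2: c = 0+2 = 2
j=2,p=2: c = 2+4 = 6
j=2,p=3: c = 6+6 = 12
j=3,p=2: c = 12+6 = 18
j=3,p=3: c = 18+9 = 27
j=3,p=4: c = 27+12 = 39

39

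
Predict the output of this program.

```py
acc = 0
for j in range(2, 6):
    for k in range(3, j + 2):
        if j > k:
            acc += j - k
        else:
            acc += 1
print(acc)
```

11

j=2,k=3: not 2>3, acc = 0+1 = 1
j=3,k=3: not 3>3, acc = 1+1 = 2
j=3,k=4: not 3>4, acc = 2+1 = 3
j=4,k=3: 4>3, acc = 3+1 = 4
j=4,k=4: not 4>4, acc = 4+1 = 5
j=4,k=5: not 4>5, acc = 5+1 = 6
j=5,k=3: 5>3, acc = 6+2 = 8
j=5,k=4: 5>4, acc = 8+1 = 9
j=5,k=5: not 5>5, acc = 9+1 = 10
j=5,k=6: not 5>6, acc = 10+1 = 11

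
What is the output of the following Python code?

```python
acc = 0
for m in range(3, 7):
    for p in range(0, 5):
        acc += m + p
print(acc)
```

130

m=3,p=0: acc = 0+3 = 3
m=3,p=1: acc = 3+4 = 7
m=3,p=2: acc = 7+5 = 12
m=3,p=3: acc = 12+6 = 18
m=3,p=4: acc = 18+7 = 25
m=4,p=0: acc = 25+4 = 29
m=4,p=1: acc = 29+5 = 34
m=4,p=2: acc = 34+6 = 40
m=4,p=3: acc = 40+7 = 47
m=4,p=4: acc = 47+8 = 55
m=5,p=0: acc = 55+5 = 60
m=5,p=1: acc = 60+6 = 66
m=5,p=2: acc = 66+7 = 73
m=5,p=3: acc = 73+8 = 81
m=5,p=4: acc = 81+9 = 90
m=6,p=0: acc = 90+6 = 96
m=6,p=1: acc = 96+7 = 103
m=6,p=2: acc = 103+8 = 111
m=6,p=3: acc = 111+9 = 120
m=6,p=4: acc = 120+10 = 130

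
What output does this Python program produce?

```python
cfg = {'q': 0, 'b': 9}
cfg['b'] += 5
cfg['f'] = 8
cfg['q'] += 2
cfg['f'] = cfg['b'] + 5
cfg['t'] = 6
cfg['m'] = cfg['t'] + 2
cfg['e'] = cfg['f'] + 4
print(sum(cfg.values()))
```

72

cfg['b'] = 9+5 = 14 → {'q': 0, 'b': 14}
cfg['f'] = 8 → {'q': 0, 'b': 14, 'f': 8}
cfg['q'] = 0+2 = 2 → {'q': 2, 'b': 14, 'f': 8}
cfg['f'] = cfg['b']+5 = 19 → {'q': 2, 'b': 14, 'f': 19}
cfg['t'] = 6 → {'q': 2, 'b': 14, 'f': 19, 't': 6}
cfg['m'] = cfg['t']+2 = 8 → {'q': 2, 'b': 14, 'f': 19, 't': 6, 'm': 8}
cfg['e'] = cfg['f']+4 = 23 → {'q': 2, 'b': 14, 'f': 19, 't': 6, 'm': 8, 'e': 23}
sum of values = 72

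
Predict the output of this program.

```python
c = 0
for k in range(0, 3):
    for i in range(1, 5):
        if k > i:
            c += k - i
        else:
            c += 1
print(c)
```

12

k=0,i=1: not 0>1, c = 0+1 = 1
k=0,i=2: not 0>2, c = 1+1 = 2
k=0,i=3: not 0>3, c = 2+1 = 3
k=0,i=4: not 0>4, c = 3+1 = 4
k=1,i=1: not 1>1, c = 4+1 = 5
k=1,i=2: not 1>2, c = 5+1 = 6
k=1,i=3: not 1>3, c = 6+1 = 7
k=1,i=4: not 1>4, c = 7+1 = 8
k=2,i=1: 2>1, c = 8+1 = 9
k=2,i=2: not 2>2, c = 9+1 = 10
k=2,i=3: not 2>3, c = 10+1 = 11
k=2,i=4: not 2>4, c = 11+1 = 12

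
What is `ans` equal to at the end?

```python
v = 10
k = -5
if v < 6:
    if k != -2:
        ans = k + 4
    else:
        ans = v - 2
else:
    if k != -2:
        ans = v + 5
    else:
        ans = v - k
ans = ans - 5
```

v=10, k=-5
v < 6 is False; k != -2 is True
→ ans = v + 5 = 15
ans = 15-5 = 10

10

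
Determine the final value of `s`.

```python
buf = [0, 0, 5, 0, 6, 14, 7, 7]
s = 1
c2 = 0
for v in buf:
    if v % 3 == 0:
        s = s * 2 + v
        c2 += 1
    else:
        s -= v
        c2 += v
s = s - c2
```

v=0: %3==0, s = 1*2+0 = 2; c2=1
v=0: %3==0, s = 2*2+0 = 4; c2=2
v=5: not %3==0, s = 4-5 = -1; c2=7
v=0: %3==0, s = (-1)*2+0 = -2; c2=8
v=6: %3==0, s = (-2)*2+6 = 2; c2=9
v=14: not %3==0, s = 2-14 = -12; c2=23
v=7: not %3==0, s = (-12)-7 = -19; c2=30
v=7: not %3==0, s = (-19)-7 = -26; c2=37
s-c2 = (-26)-37 = -63

-63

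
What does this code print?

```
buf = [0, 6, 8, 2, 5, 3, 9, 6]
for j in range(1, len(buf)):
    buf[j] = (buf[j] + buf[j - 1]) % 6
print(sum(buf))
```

15

j=1: buf[1] = (6+0)%6 = 0 → [0, 0, 8, 2, 5, 3, 9, 6]
j=2: buf[2] = (8+0)%6 = 2 → [0, 0, 2, 2, 5, 3, 9, 6]
j=3: buf[3] = (2+2)%6 = 4 → [0, 0, 2, 4, 5, 3, 9, 6]
j=4: buf[4] = (5+4)%6 = 3 → [0, 0, 2, 4, 3, 3, 9, 6]
j=5: buf[5] = (3+3)%6 = 0 → [0, 0, 2, 4, 3, 0, 9, 6]
j=6: buf[6] = (9+0)%6 = 3 → [0, 0, 2, 4, 3, 0, 3, 6]
j=7: buf[7] = (6+3)%6 = 3 → [0, 0, 2, 4, 3, 0, 3, 3]
sum = 15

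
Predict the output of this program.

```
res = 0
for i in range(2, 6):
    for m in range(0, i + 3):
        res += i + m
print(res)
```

170

i=2,m=0: res = 0+2 = 2
i=2,m=1: res = 2+3 = 5
i=2,m=2: res = 5+4 = 9
i=2,m=3: res = 9+5 = 14
i=2,m=4: res = 14+6 = 20
i=3,m=0: res = 20+3 = 23
i=3,m=1: res = 23+4 = 27
i=3,m=2: res = 27+5 = 32
i=3,m=3: res = 32+6 = 38
i=3,m=4: res = 38+7 = 45
i=3,m=5: res = 45+8 = 53
i=4,m=0: res = 53+4 = 57
i=4,m=1: res = 57+5 = 62
i=4,m=2: res = 62+6 = 68
i=4,m=3: res = 68+7 = 75
i=4,m=4: res = 75+8 = 83
i=4,m=5: res = 83+9 = 92
i=4,m=6: res = 92+10 = 102
i=5,m=0: res = 102+5 = 107
i=5,m=1: res = 107+6 = 113
i=5,m=2: res = 113+7 = 120
i=5,m=3: res = 120+8 = 128
i=5,m=4: res = 128+9 = 137
i=5,m=5: res = 137+10 = 147
i=5,m=6: res = 147+11 = 158
i=5,m=7: res = 158+12 = 170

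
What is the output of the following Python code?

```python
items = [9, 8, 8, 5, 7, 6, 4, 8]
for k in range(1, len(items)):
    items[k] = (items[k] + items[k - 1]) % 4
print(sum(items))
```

k=1: items[1] = (8+9)%4 = 1 → [9, 1, 8, 5, 7, 6, 4, 8]
k=2: items[2] = (8+1)%4 = 1 → [9, 1, 1, 5, 7, 6, 4, 8]
k=3: items[3] = (5+1)%4 = 2 → [9, 1, 1, 2, 7, 6, 4, 8]
k=4: items[4] = (7+2)%4 = 1 → [9, 1, 1, 2, 1, 6, 4, 8]
k=5: items[5] = (6+1)%4 = 3 → [9, 1, 1, 2, 1, 3, 4, 8]
k=6: items[6] = (4+3)%4 = 3 → [9, 1, 1, 2, 1, 3, 3, 8]
k=7: items[7] = (8+3)%4 = 3 → [9, 1, 1, 2, 1, 3, 3, 3]
sum = 23

23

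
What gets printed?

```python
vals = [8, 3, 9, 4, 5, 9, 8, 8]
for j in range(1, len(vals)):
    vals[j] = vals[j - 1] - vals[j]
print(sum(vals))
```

-102

j=1: vals[1] = 8-3 = 5 → [8, 5, 9, 4, 5, 9, 8, 8]
j=2: vals[2] = 5-9 = -4 → [8, 5, -4, 4, 5, 9, 8, 8]
j=3: vals[3] = (-4)-4 = -8 → [8, 5, -4, -8, 5, 9, 8, 8]
j=4: vals[4] = (-8)-5 = -13 → [8, 5, -4, -8, -13, 9, 8, 8]
j=5: vals[5] = (-13)-9 = -22 → [8, 5, -4, -8, -13, -22, 8, 8]
j=6: vals[6] = (-22)-8 = -30 → [8, 5, -4, -8, -13, -22, -30, 8]
j=7: vals[7] = (-30)-8 = -38 → [8, 5, -4, -8, -13, -22, -30, -38]
sum = -102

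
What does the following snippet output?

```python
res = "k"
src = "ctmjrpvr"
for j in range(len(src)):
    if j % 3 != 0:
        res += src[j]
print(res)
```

j=0: skip
j=1: add 't' → 'kt'
j=2: add 'm' → 'ktm'
j=3: skip
j=4: add 'r' → 'ktmr'
j=5: add 'p' → 'ktmrp'
j=6: skip
j=7: add 'r' → 'ktmrpr'

ktmrpr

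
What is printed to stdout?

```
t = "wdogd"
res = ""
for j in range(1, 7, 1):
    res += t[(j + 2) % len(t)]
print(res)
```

j=1: add t[3]='g' → 'g'
j=2: add t[4]='d' → 'gd'
j=3: add t[0]='w' → 'gdw'
j=4: add t[1]='d' → 'gdwd'
j=5: add t[2]='o' → 'gdwdo'
j=6: add t[3]='g' → 'gdwdog'

gdwdog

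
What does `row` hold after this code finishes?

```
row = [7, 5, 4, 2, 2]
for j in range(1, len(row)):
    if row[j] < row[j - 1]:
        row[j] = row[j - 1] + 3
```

[7, 10, 13, 16, 19]

j=1: 5<7, row[1] = 7+3 = 10 → [7, 10, 4, 2, 2]
j=2: 4<10, row[2] = 10+3 = 13 → [7, 10, 13, 2, 2]
j=3: 2<13, row[3] = 13+3 = 16 → [7, 10, 13, 16, 2]
j=4: 2<16, row[4] = 16+3 = 19 → [7, 10, 13, 16, 19]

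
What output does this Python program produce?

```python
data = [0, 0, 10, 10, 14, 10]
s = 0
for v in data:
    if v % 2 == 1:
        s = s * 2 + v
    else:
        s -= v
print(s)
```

v=0: not odd, s = 0-0 = 0
v=0: not odd, s = 0-0 = 0
v=10: not odd, s = 0-10 = -10
v=10: not odd, s = (-10)-10 = -20
v=14: not odd, s = (-20)-14 = -34
v=10: not odd, s = (-34)-10 = -44

-44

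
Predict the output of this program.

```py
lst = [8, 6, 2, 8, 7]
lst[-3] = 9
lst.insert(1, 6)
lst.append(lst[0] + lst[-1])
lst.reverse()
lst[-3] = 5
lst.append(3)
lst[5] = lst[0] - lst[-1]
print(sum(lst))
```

lst[-3] = 9 → [8, 6, 9, 8, 7]
insert 6 at 1 → [8, 6, 6, 9, 8, 7]
append lst[0]+lst[-1] = 8+7 = 15 → [8, 6, 6, 9, 8, 7, 15]
reverse → [15, 7, 8, 9, 6, 6, 8]
lst[-3] = 5 → [15, 7, 8, 9, 5, 6, 8]
append 3 → [15, 7, 8, 9, 5, 6, 8, 3]
lst[5] = lst[0]-lst[-1] = 15-3 = 12 → [15, 7, 8, 9, 5, 12, 8, 3]
sum = 67

67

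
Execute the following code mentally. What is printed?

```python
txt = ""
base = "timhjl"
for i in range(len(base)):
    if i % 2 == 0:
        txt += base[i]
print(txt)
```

tmj

i=0: add 't' → 't'
i=1: skip
i=2: add 'm' → 'tm'
i=3: skip
i=4: add 'j' → 'tmj'
i=5: skip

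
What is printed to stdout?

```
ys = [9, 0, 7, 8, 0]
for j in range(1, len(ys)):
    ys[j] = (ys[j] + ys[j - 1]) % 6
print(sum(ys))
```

16

j=1: ys[1] = (0+9)%6 = 3 → [9, 3, 7, 8, 0]
j=2: ys[2] = (7+3)%6 = 4 → [9, 3, 4, 8, 0]
j=3: ys[3] = (8+4)%6 = 0 → [9, 3, 4, 0, 0]
j=4: ys[4] = (0+0)%6 = 0 → [9, 3, 4, 0, 0]
sum = 16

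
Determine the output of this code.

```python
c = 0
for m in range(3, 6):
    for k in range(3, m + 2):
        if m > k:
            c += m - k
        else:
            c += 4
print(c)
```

28

m=3,k=3: not 3>3, c = 0+4 = 4
m=3,k=4: not 3>4, c = 4+4 = 8
m=4,k=3: 4>3, c = 8+1 = 9
m=4,k=4: not 4>4, c = 9+4 = 13
m=4,k=5: not 4>5, c = 13+4 = 17
m=5,k=3: 5>3, c = 17+2 = 19
m=5,k=4: 5>4, c = 19+1 = 20
m=5,k=5: not 5>5, c = 20+4 = 24
m=5,k=6: not 5>6, c = 24+4 = 28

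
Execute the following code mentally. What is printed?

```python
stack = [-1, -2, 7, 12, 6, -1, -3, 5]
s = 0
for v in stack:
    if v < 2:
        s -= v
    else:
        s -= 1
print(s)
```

v=-1: <2, s = 0-(-1) = 1
v=-2: <2, s = 1-(-2) = 3
v=7: not <2, s = 3-1 = 2
v=12: not <2, s = 2-1 = 1
v=6: not <2, s = 1-1 = 0
v=-1: <2, s = 0-(-1) = 1
v=-3: <2, s = 1-(-3) = 4
v=5: not <2, s = 4-1 = 3

3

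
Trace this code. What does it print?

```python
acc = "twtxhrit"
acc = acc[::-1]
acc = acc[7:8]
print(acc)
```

reverse → 'tirhxtwt'
slice [7:8] → 't'

t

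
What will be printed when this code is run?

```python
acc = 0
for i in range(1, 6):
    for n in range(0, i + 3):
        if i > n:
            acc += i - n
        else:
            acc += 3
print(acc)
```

80

i=1,n=0: 1>0, acc = 0+1 = 1
i=1,n=1: not 1>1, acc = 1+3 = 4
i=1,n=2: not 1>2, acc = 4+3 = 7
i=1,n=3: not 1>3, acc = 7+3 = 10
i=2,n=0: 2>0, acc = 10+2 = 12
i=2,n=1: 2>1, acc = 12+1 = 13
i=2,n=2: not 2>2, acc = 13+3 = 16
i=2,n=3: not 2>3, acc = 16+3 = 19
i=2,n=4: not 2>4, acc = 19+3 = 22
i=3,n=0: 3>0, acc = 22+3 = 25
i=3,n=1: 3>1, acc = 25+2 = 27
i=3,n=2: 3>2, acc = 27+1 = 28
i=3,n=3: not 3>3, acc = 28+3 = 31
i=3,n=4: not 3>4, acc = 31+3 = 34
i=3,n=5: not 3>5, acc = 34+3 = 37
i=4,n=0: 4>0, acc = 37+4 = 41
i=4,n=1: 4>1, acc = 41+3 = 44
i=4,n=2: 4>2, acc = 44+2 = 46
i=4,n=3: 4>3, acc = 46+1 = 47
i=4,n=4: not 4>4, acc = 47+3 = 50
i=4,n=5: not 4>5, acc = 50+3 = 53
i=4,n=6: not 4>6, acc = 53+3 = 56
i=5,n=0: 5>0, acc = 56+5 = 61
i=5,n=1: 5>1, acc = 61+4 = 65
i=5,n=2: 5>2, acc = 65+3 = 68
i=5,n=3: 5>3, acc = 68+2 = 70
i=5,n=4: 5>4, acc = 70+1 = 71
i=5,n=5: not 5>5, acc = 71+3 = 74
i=5,n=6: not 5>6, acc = 74+3 = 77
i=5,n=7: not 5>7, acc = 77+3 = 80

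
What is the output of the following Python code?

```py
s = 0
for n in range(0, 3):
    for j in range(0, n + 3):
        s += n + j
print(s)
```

33

n=0,j=0: s = 0+0 = 0
n=0,j=1: s = 0+1 = 1
n=0,j=2: s = 1+2 = 3
n=1,j=0: s = 3+1 = 4
n=1,j=1: s = 4+2 = 6
n=1,j=2: s = 6+3 = 9
n=1,j=3: s = 9+4 = 13
n=2,j=0: s = 13+2 = 15
n=2,j=1: s = 15+3 = 18
n=2,j=2: s = 18+4 = 22
n=2,j=3: s = 22+5 = 27
n=2,j=4: s = 27+6 = 33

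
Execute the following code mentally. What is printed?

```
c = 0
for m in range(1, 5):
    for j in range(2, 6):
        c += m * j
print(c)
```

m=1,j=2: c = 0+2 = 2
m=1,j=3: c = 2+3 = 5
m=1,j=4: c = 5+4 = 9
m=1,j=5: c = 9+5 = 14
m=2,j=2: c = 14+4 = 18
m=2,j=3: c = 18+6 = 24
m=2,j=4: c = 24+8 = 32
m=2,j=5: c = 32+10 = 42
m=3,j=2: c = 42+6 = 48
m=3,j=3: c = 48+9 = 57
m=3,j=4: c = 57+12 = 69
m=3,j=5: c = 69+15 = 84
m=4,j=2: c = 84+8 = 92
m=4,j=3: c = 92+12 = 104
m=4,j=4: c = 104+16 = 120
m=4,j=5: c = 120+20 = 140

140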